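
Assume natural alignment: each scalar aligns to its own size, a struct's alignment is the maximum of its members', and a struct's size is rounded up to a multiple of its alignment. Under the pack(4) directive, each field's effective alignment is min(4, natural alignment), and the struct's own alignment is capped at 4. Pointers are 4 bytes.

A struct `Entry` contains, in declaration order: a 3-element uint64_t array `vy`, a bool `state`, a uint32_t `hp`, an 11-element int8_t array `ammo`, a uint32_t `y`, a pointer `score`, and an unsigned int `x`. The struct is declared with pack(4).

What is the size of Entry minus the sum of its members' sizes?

4

@0: vy [24B, align 4] → 24
@24: state [1B, align 1] → 25
+3 pad (align 4)
@28: hp [4B, align 4] → 32
@32: ammo [11B, align 1] → 43
+1 pad (align 4)
@44: y [4B, align 4] → 48
@48: score [4B, align 4] → 52
@52: x [4B, align 4] → 56
size 56, align 4
data bytes 52, size 56 → padding 4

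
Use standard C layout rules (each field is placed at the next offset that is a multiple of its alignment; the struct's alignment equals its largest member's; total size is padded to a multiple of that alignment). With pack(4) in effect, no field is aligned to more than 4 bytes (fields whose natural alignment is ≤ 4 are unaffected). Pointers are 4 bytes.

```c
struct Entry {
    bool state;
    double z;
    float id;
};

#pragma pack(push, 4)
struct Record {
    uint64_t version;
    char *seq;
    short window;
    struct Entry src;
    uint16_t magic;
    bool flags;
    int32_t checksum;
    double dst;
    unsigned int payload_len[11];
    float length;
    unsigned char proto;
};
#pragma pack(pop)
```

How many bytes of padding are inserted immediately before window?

Entry: 0..1  state  (1B, 1-aligned); 1..8  -- padding (7B); 8..16  z  (8B, 8-aligned); 16..20  id  (4B, 4-aligned); 20..24  -- tail padding (4B); sizeof = 24, alignof = 8
0..8  version  (8B, 4-aligned)
8..12  seq  (4B, 4-aligned)
12..14  window  (2B, 2-aligned)

0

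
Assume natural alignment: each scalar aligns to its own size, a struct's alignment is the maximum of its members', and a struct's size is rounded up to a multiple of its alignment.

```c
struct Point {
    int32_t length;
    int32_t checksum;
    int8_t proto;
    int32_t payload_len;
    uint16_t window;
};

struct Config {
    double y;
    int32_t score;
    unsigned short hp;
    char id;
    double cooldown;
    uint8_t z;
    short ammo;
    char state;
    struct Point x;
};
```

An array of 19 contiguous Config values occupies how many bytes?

1064

Point: @0: length [4B, align 4] → 4; @4: checksum [4B, align 4] → 8; @8: proto [1B, align 1] → 9; +3 pad (align 4); @12: payload_len [4B, align 4] → 16; @16: window [2B, align 2] → 18; +2 tail pad (align 4); size 20, align 4
@0: y [8B, align 8] → 8
@8: score [4B, align 4] → 12
@12: hp [2B, align 2] → 14
@14: id [1B, align 1] → 15
+1 pad (align 8)
@16: cooldown [8B, align 8] → 24
@24: z [1B, align 1] → 25
+1 pad (align 2)
@26: ammo [2B, align 2] → 28
@28: state [1B, align 1] → 29
+3 pad (align 4)
@32: x [20B, align 4] → 52
+4 tail pad (align 8)
size 56, align 8
array of 19: 19 × 56 = 1064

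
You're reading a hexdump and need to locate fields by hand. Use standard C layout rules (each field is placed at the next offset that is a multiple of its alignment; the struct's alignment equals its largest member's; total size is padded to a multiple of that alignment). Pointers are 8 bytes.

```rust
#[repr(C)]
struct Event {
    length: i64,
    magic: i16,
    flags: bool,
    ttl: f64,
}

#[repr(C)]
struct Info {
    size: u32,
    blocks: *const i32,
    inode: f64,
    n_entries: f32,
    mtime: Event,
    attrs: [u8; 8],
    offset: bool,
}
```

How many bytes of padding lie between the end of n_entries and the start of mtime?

4

Event: 0..8  length  (8B, 8-aligned); 8..10  magic  (2B, 2-aligned); 10..11  flags  (1B, 1-aligned); 11..16  -- padding (5B); 16..24  ttl  (8B, 8-aligned); sizeof = 24, alignof = 8
0..4  size  (4B, 4-aligned)
4..8  -- padding (4B)
8..16  blocks  (8B, 8-aligned)
16..24  inode  (8B, 8-aligned)
24..28  n_entries  (4B, 4-aligned)
28..32  -- padding (4B)
32..56  mtime  (24B, 8-aligned)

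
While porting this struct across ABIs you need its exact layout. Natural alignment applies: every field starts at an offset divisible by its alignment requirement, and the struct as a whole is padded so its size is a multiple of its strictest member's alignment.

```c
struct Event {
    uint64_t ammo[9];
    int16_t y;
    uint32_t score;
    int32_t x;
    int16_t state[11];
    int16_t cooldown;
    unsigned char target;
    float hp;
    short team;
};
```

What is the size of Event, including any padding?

120

ammo at 0 (size 72, align 8) → ends 72
y at 72 (size 2, align 2) → ends 74
pad 2 to align 4 for score
score at 76 (size 4, align 4) → ends 80
x at 80 (size 4, align 4) → ends 84
state at 84 (size 22, align 2) → ends 106
cooldown at 106 (size 2, align 2) → ends 108
target at 108 (size 1, align 1) → ends 109
pad 3 to align 4 for hp
hp at 112 (size 4, align 4) → ends 116
team at 116 (size 2, align 2) → ends 118
tail pad 2 to reach multiple of 8
total 120 bytes, alignment 8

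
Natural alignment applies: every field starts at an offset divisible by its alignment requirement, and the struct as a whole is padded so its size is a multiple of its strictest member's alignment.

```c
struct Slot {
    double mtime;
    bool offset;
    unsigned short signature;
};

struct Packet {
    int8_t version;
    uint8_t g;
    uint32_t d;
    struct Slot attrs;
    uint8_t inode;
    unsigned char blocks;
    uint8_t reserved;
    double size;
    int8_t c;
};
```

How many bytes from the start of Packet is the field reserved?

Slot: 0..8  mtime  (8B, 8-aligned); 8..9  offset  (1B, 1-aligned); 9..10  -- padding (1B); 10..12  signature  (2B, 2-aligned); 12..16  -- tail padding (4B); sizeof = 16, alignof = 8
0..1  version  (1B, 1-aligned)
1..2  g  (1B, 1-aligned)
2..4  -- padding (2B)
4..8  d  (4B, 4-aligned)
8..24  attrs  (16B, 8-aligned)
24..25  inode  (1B, 1-aligned)
25..26  blocks  (1B, 1-aligned)
26..27  reserved  (1B, 1-aligned)

26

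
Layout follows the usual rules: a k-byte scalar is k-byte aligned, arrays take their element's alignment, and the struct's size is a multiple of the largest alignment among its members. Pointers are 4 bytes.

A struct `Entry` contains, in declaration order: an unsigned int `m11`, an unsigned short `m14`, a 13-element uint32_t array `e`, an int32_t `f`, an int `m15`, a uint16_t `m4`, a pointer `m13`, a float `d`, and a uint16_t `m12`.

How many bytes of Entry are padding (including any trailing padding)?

0..4  m11  (4B, 4-aligned)
4..6  m14  (2B, 2-aligned)
6..8  -- padding (2B)
8..60  e  (52B, 4-aligned)
60..64  f  (4B, 4-aligned)
64..68  m15  (4B, 4-aligned)
68..70  m4  (2B, 2-aligned)
70..72  -- padding (2B)
72..76  m13  (4B, 4-aligned)
76..80  d  (4B, 4-aligned)
80..82  m12  (2B, 2-aligned)
82..84  -- tail padding (2B)
sizeof = 84, alignof = 4
data bytes 78, size 84 → padding 6

6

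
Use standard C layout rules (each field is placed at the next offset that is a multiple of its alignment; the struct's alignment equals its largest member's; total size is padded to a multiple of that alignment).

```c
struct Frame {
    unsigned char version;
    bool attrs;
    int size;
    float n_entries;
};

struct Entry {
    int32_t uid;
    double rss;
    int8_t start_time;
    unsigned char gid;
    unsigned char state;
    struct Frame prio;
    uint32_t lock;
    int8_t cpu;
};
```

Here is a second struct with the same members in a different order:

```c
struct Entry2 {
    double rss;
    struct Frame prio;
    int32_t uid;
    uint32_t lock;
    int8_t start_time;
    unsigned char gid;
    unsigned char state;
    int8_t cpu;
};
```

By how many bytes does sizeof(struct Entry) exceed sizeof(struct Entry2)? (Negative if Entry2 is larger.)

8

Frame: version at 0 (size 1, align 1) → ends 1; attrs at 1 (size 1, align 1) → ends 2; pad 2 to align 4 for size; size at 4 (size 4, align 4) → ends 8; n_entries at 8 (size 4, align 4) → ends 12; total 12 bytes, alignment 4
uid at 0 (size 4, align 4) → ends 4
pad 4 to align 8 for rss
rss at 8 (size 8, align 8) → ends 16
start_time at 16 (size 1, align 1) → ends 17
gid at 17 (size 1, align 1) → ends 18
state at 18 (size 1, align 1) → ends 19
pad 1 to align 4 for prio
prio at 20 (size 12, align 4) → ends 32
lock at 32 (size 4, align 4) → ends 36
cpu at 36 (size 1, align 1) → ends 37
tail pad 3 to reach multiple of 8
total 40 bytes, alignment 8
— Entry2 —
rss at 0 (size 8, align 8) → ends 8
prio at 8 (size 12, align 4) → ends 20
uid at 20 (size 4, align 4) → ends 24
lock at 24 (size 4, align 4) → ends 28
start_time at 28 (size 1, align 1) → ends 29
gid at 29 (size 1, align 1) → ends 30
state at 30 (size 1, align 1) → ends 31
cpu at 31 (size 1, align 1) → ends 32
total 32 bytes, alignment 8
40 − 32 = 8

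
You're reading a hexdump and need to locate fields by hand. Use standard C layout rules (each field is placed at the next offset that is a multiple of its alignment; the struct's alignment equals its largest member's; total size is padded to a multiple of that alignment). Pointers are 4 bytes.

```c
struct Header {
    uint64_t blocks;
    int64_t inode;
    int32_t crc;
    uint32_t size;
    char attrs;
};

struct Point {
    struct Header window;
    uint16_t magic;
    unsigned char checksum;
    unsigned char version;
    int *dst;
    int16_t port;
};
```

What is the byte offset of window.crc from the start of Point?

Header: blocks at 0 (size 8, align 8) → ends 8; inode at 8 (size 8, align 8) → ends 16; crc at 16 (size 4, align 4) → ends 20; size at 20 (size 4, align 4) → ends 24; attrs at 24 (size 1, align 1) → ends 25; tail pad 7 to reach multiple of 8; total 32 bytes, alignment 8
window at 0 (size 32, align 8) → ends 32
within Header: crc at 16
0 + 16 = 16

16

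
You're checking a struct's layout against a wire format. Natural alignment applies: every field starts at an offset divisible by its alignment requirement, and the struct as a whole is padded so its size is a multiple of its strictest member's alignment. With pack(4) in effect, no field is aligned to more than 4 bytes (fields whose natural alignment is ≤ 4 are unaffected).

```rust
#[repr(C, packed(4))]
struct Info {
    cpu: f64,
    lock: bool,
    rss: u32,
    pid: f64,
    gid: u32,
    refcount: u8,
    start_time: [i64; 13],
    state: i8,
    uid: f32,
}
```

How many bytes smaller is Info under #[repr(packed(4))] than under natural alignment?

0

natural layout:
  0..8  cpu  (8B, 8-aligned)
  8..9  lock  (1B, 1-aligned)
  9..12  -- padding (3B)
  12..16  rss  (4B, 4-aligned)
  16..24  pid  (8B, 8-aligned)
  24..28  gid  (4B, 4-aligned)
  28..29  refcount  (1B, 1-aligned)
  29..32  -- padding (3B)
  32..136  start_time  (104B, 8-aligned)
  136..137  state  (1B, 1-aligned)
  137..140  -- padding (3B)
  140..144  uid  (4B, 4-aligned)
  sizeof = 144, alignof = 8
packed(4) layout:
  0..8  cpu  (8B, 4-aligned)
  8..9  lock  (1B, 1-aligned)
  9..12  -- padding (3B)
  12..16  rss  (4B, 4-aligned)
  16..24  pid  (8B, 4-aligned)
  24..28  gid  (4B, 4-aligned)
  28..29  refcount  (1B, 1-aligned)
  29..32  -- padding (3B)
  32..136  start_time  (104B, 4-aligned)
  136..137  state  (1B, 1-aligned)
  137..140  -- padding (3B)
  140..144  uid  (4B, 4-aligned)
  sizeof = 144, alignof = 4
144 − 144 = 0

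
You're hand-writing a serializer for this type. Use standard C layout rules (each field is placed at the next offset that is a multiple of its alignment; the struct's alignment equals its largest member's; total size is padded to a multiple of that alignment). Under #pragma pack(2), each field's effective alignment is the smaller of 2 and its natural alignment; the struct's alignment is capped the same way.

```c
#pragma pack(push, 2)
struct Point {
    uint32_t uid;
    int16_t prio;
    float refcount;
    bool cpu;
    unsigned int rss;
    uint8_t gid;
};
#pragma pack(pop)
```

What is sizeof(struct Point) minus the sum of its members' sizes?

0..4  uid  (4B, 2-aligned)
4..6  prio  (2B, 2-aligned)
6..10  refcount  (4B, 2-aligned)
10..11  cpu  (1B, 1-aligned)
11..12  -- padding (1B)
12..16  rss  (4B, 2-aligned)
16..17  gid  (1B, 1-aligned)
17..18  -- tail padding (1B)
sizeof = 18, alignof = 2
data bytes 16, size 18 → padding 2

2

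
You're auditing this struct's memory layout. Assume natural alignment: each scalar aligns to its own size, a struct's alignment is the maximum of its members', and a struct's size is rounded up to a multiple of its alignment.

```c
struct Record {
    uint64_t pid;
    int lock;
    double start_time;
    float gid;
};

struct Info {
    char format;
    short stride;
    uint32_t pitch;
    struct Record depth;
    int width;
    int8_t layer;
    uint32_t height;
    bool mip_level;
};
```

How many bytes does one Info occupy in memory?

Record: pid at 0 (size 8, align 8) → ends 8; lock at 8 (size 4, align 4) → ends 12; pad 4 to align 8 for start_time; start_time at 16 (size 8, align 8) → ends 24; gid at 24 (size 4, align 4) → ends 28; tail pad 4 to reach multiple of 8; total 32 bytes, alignment 8
format at 0 (size 1, align 1) → ends 1
pad 1 to align 2 for stride
stride at 2 (size 2, align 2) → ends 4
pitch at 4 (size 4, align 4) → ends 8
depth at 8 (size 32, align 8) → ends 40
width at 40 (size 4, align 4) → ends 44
layer at 44 (size 1, align 1) → ends 45
pad 3 to align 4 for height
height at 48 (size 4, align 4) → ends 52
mip_level at 52 (size 1, align 1) → ends 53
tail pad 3 to reach multiple of 8
total 56 bytes, alignment 8

56 bytes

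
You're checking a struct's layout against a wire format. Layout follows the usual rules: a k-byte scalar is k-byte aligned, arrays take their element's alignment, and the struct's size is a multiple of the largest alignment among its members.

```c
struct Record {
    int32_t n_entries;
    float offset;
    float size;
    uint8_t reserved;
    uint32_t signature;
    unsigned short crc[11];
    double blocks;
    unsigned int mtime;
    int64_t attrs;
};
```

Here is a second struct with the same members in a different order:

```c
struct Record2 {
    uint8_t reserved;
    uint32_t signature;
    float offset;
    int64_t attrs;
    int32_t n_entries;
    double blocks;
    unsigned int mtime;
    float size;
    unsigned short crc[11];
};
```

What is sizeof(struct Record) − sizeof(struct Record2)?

0

0..4  n_entries  (4B, 4-aligned)
4..8  offset  (4B, 4-aligned)
8..12  size  (4B, 4-aligned)
12..13  reserved  (1B, 1-aligned)
13..16  -- padding (3B)
16..20  signature  (4B, 4-aligned)
20..42  crc  (22B, 2-aligned)
42..48  -- padding (6B)
48..56  blocks  (8B, 8-aligned)
56..60  mtime  (4B, 4-aligned)
60..64  -- padding (4B)
64..72  attrs  (8B, 8-aligned)
sizeof = 72, alignof = 8
— Record2 —
0..1  reserved  (1B, 1-aligned)
1..4  -- padding (3B)
4..8  signature  (4B, 4-aligned)
8..12  offset  (4B, 4-aligned)
12..16  -- padding (4B)
16..24  attrs  (8B, 8-aligned)
24..28  n_entries  (4B, 4-aligned)
28..32  -- padding (4B)
32..40  blocks  (8B, 8-aligned)
40..44  mtime  (4B, 4-aligned)
44..48  size  (4B, 4-aligned)
48..70  crc  (22B, 2-aligned)
70..72  -- tail padding (2B)
sizeof = 72, alignof = 8
72 − 72 = 0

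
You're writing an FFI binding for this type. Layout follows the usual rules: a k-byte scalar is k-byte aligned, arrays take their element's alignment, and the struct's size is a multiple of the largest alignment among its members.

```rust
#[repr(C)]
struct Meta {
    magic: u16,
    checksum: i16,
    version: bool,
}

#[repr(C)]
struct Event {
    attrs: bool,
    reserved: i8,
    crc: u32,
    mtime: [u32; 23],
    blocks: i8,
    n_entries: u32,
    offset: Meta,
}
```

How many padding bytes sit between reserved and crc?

2

Meta: @0: magic [2B, align 2] → 2; @2: checksum [2B, align 2] → 4; @4: version [1B, align 1] → 5; +1 tail pad (align 2); size 6, align 2
@0: attrs [1B, align 1] → 1
@1: reserved [1B, align 1] → 2
+2 pad (align 4)
@4: crc [4B, align 4] → 8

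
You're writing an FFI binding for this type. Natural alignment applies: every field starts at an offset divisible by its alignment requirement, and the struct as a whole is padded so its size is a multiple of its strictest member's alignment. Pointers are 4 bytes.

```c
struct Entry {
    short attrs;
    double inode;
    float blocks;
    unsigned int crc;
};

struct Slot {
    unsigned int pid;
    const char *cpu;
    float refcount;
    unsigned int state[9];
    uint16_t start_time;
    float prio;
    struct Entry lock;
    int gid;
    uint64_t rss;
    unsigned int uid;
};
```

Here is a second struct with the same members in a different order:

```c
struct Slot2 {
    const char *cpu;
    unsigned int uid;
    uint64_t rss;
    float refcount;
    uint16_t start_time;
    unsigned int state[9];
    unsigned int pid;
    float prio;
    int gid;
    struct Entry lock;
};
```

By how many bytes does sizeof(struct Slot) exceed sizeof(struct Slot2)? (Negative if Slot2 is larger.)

Entry: @0: attrs [2B, align 2] → 2; +6 pad (align 8); @8: inode [8B, align 8] → 16; @16: blocks [4B, align 4] → 20; @20: crc [4B, align 4] → 24; size 24, align 8
@0: pid [4B, align 4] → 4
@4: cpu [4B, align 4] → 8
@8: refcount [4B, align 4] → 12
@12: state [36B, align 4] → 48
@48: start_time [2B, align 2] → 50
+2 pad (align 4)
@52: prio [4B, align 4] → 56
@56: lock [24B, align 8] → 80
@80: gid [4B, align 4] → 84
+4 pad (align 8)
@88: rss [8B, align 8] → 96
@96: uid [4B, align 4] → 100
+4 tail pad (align 8)
size 104, align 8
— Slot2 —
@0: cpu [4B, align 4] → 4
@4: uid [4B, align 4] → 8
@8: rss [8B, align 8] → 16
@16: refcount [4B, align 4] → 20
@20: start_time [2B, align 2] → 22
+2 pad (align 4)
@24: state [36B, align 4] → 60
@60: pid [4B, align 4] → 64
@64: prio [4B, align 4] → 68
@68: gid [4B, align 4] → 72
@72: lock [24B, align 8] → 96
size 96, align 8
104 − 96 = 8

8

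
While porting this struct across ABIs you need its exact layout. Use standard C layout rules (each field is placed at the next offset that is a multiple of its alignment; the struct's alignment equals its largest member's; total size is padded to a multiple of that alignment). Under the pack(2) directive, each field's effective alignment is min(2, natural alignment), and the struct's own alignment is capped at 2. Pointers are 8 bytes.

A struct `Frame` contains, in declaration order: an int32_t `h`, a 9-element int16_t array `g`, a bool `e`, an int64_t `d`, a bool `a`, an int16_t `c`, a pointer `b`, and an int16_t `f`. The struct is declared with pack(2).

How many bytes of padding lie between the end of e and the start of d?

h at 0 (size 4, align 2) → ends 4
g at 4 (size 18, align 2) → ends 22
e at 22 (size 1, align 1) → ends 23
pad 1 to align 2 for d
d at 24 (size 8, align 2) → ends 32

1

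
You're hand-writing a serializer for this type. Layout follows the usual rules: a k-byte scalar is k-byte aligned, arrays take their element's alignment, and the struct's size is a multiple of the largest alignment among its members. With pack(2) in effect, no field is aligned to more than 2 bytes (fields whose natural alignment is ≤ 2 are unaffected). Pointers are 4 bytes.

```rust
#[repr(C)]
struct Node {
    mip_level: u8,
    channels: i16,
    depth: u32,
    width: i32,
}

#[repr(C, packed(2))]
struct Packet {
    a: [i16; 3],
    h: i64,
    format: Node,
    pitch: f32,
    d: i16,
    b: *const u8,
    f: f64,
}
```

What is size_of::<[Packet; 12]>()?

528

Node: mip_level at 0 (size 1, align 1) → ends 1; pad 1 to align 2 for channels; channels at 2 (size 2, align 2) → ends 4; depth at 4 (size 4, align 4) → ends 8; width at 8 (size 4, align 4) → ends 12; total 12 bytes, alignment 4
a at 0 (size 6, align 2) → ends 6
h at 6 (size 8, align 2) → ends 14
format at 14 (size 12, align 2) → ends 26
pitch at 26 (size 4, align 2) → ends 30
d at 30 (size 2, align 2) → ends 32
b at 32 (size 4, align 2) → ends 36
f at 36 (size 8, align 2) → ends 44
total 44 bytes, alignment 2
array of 12: 12 × 44 = 528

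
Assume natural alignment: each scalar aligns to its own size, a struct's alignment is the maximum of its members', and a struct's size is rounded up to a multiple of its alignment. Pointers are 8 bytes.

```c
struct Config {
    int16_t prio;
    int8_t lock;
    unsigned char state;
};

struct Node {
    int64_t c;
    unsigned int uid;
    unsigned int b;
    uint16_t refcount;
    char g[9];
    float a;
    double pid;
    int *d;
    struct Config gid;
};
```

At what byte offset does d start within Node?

Config: 0..2  prio  (2B, 2-aligned); 2..3  lock  (1B, 1-aligned); 3..4  state  (1B, 1-aligned); sizeof = 4, alignof = 2
0..8  c  (8B, 8-aligned)
8..12  uid  (4B, 4-aligned)
12..16  b  (4B, 4-aligned)
16..18  refcount  (2B, 2-aligned)
18..27  g  (9B, 1-aligned)
27..28  -- padding (1B)
28..32  a  (4B, 4-aligned)
32..40  pid  (8B, 8-aligned)
40..48  d  (8B, 8-aligned)

40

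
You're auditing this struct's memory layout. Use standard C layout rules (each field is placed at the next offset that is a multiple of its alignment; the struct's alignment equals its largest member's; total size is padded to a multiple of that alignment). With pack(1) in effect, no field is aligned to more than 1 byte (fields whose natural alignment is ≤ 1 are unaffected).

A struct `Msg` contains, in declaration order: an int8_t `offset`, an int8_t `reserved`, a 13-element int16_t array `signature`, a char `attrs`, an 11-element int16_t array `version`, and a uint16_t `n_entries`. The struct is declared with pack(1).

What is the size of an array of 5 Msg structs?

@0: offset [1B, align 1] → 1
@1: reserved [1B, align 1] → 2
@2: signature [26B, align 1] → 28
@28: attrs [1B, align 1] → 29
@29: version [22B, align 1] → 51
@51: n_entries [2B, align 1] → 53
size 53, align 1
array of 5: 5 × 53 = 265

265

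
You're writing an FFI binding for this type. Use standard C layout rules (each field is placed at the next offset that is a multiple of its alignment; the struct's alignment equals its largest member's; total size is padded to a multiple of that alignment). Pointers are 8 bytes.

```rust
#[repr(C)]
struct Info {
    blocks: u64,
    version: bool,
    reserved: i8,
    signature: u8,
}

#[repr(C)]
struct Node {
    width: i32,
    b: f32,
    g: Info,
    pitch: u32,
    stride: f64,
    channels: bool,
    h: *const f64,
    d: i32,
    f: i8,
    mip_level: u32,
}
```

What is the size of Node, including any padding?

Info: blocks at 0 (size 8, align 8) → ends 8; version at 8 (size 1, align 1) → ends 9; reserved at 9 (size 1, align 1) → ends 10; signature at 10 (size 1, align 1) → ends 11; tail pad 5 to reach multiple of 8; total 16 bytes, alignment 8
width at 0 (size 4, align 4) → ends 4
b at 4 (size 4, align 4) → ends 8
g at 8 (size 16, align 8) → ends 24
pitch at 24 (size 4, align 4) → ends 28
pad 4 to align 8 for stride
stride at 32 (size 8, align 8) → ends 40
channels at 40 (size 1, align 1) → ends 41
pad 7 to align 8 for h
h at 48 (size 8, align 8) → ends 56
d at 56 (size 4, align 4) → ends 60
f at 60 (size 1, align 1) → ends 61
pad 3 to align 4 for mip_level
mip_level at 64 (size 4, align 4) → ends 68
tail pad 4 to reach multiple of 8
total 72 bytes, alignment 8

72 bytes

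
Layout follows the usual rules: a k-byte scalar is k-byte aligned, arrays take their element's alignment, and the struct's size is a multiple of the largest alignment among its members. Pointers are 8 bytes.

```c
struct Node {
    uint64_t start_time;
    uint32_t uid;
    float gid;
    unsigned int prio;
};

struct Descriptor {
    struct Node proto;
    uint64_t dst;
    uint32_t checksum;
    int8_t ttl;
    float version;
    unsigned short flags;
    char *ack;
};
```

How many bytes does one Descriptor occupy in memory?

Node: 0..8  start_time  (8B, 8-aligned); 8..12  uid  (4B, 4-aligned); 12..16  gid  (4B, 4-aligned); 16..20  prio  (4B, 4-aligned); 20..24  -- tail padding (4B); sizeof = 24, alignof = 8
0..24  proto  (24B, 8-aligned)
24..32  dst  (8B, 8-aligned)
32..36  checksum  (4B, 4-aligned)
36..37  ttl  (1B, 1-aligned)
37..40  -- padding (3B)
40..44  version  (4B, 4-aligned)
44..46  flags  (2B, 2-aligned)
46..48  -- padding (2B)
48..56  ack  (8B, 8-aligned)
sizeof = 56, alignof = 8

56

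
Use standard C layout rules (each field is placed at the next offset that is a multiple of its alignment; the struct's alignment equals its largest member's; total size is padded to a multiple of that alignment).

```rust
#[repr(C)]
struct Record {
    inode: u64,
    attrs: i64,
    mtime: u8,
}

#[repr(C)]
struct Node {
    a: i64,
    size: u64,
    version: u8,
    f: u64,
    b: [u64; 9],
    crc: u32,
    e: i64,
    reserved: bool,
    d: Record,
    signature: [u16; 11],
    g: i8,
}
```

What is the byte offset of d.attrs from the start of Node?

Record: inode at 0 (size 8, align 8) → ends 8; attrs at 8 (size 8, align 8) → ends 16; mtime at 16 (size 1, align 1) → ends 17; tail pad 7 to reach multiple of 8; total 24 bytes, alignment 8
a at 0 (size 8, align 8) → ends 8
size at 8 (size 8, align 8) → ends 16
version at 16 (size 1, align 1) → ends 17
pad 7 to align 8 for f
f at 24 (size 8, align 8) → ends 32
b at 32 (size 72, align 8) → ends 104
crc at 104 (size 4, align 4) → ends 108
pad 4 to align 8 for e
e at 112 (size 8, align 8) → ends 120
reserved at 120 (size 1, align 1) → ends 121
pad 7 to align 8 for d
d at 128 (size 24, align 8) → ends 152
within Record: attrs at 8
128 + 8 = 136

136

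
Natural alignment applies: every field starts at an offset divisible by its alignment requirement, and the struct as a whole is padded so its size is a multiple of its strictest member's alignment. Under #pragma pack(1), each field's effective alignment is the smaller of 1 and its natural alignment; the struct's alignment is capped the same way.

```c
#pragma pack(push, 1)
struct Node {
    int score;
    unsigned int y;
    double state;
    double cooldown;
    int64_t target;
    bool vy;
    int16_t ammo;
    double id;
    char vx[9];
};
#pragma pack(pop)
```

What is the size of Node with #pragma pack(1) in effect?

score at 0 (size 4, align 1) → ends 4
y at 4 (size 4, align 1) → ends 8
state at 8 (size 8, align 1) → ends 16
cooldown at 16 (size 8, align 1) → ends 24
target at 24 (size 8, align 1) → ends 32
vy at 32 (size 1, align 1) → ends 33
ammo at 33 (size 2, align 1) → ends 35
id at 35 (size 8, align 1) → ends 43
vx at 43 (size 9, align 1) → ends 52
total 52 bytes, alignment 1

52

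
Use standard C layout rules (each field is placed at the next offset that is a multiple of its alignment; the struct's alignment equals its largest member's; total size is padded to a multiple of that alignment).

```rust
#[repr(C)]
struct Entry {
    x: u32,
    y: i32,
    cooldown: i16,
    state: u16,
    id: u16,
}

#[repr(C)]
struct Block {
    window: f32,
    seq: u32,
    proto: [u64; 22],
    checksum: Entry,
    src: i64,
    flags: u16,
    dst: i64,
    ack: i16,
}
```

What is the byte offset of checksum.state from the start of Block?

Entry: 0..4  x  (4B, 4-aligned); 4..8  y  (4B, 4-aligned); 8..10  cooldown  (2B, 2-aligned); 10..12  state  (2B, 2-aligned); 12..14  id  (2B, 2-aligned); 14..16  -- tail padding (2B); sizeof = 16, alignof = 4
0..4  window  (4B, 4-aligned)
4..8  seq  (4B, 4-aligned)
8..184  proto  (176B, 8-aligned)
184..200  checksum  (16B, 4-aligned)
within Entry: state at 10
184 + 10 = 194

194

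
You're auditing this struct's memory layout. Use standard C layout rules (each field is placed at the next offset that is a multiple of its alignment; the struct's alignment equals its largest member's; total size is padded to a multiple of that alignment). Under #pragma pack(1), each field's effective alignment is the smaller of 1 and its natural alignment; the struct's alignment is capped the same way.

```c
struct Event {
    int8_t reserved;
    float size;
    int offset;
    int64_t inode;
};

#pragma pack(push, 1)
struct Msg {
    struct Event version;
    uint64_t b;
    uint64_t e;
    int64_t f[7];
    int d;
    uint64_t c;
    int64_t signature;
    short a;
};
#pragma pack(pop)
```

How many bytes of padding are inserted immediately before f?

Event: 0..1  reserved  (1B, 1-aligned); 1..4  -- padding (3B); 4..8  size  (4B, 4-aligned); 8..12  offset  (4B, 4-aligned); 12..16  -- padding (4B); 16..24  inode  (8B, 8-aligned); sizeof = 24, alignof = 8
0..24  version  (24B, 1-aligned)
24..32  b  (8B, 1-aligned)
32..40  e  (8B, 1-aligned)
40..96  f  (56B, 1-aligned)

0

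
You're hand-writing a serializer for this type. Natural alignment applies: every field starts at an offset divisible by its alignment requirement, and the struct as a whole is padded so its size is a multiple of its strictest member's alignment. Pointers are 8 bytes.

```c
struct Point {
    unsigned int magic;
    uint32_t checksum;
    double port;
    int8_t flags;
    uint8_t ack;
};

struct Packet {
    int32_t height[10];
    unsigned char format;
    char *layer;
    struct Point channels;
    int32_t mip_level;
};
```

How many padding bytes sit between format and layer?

Point: magic at 0 (size 4, align 4) → ends 4; checksum at 4 (size 4, align 4) → ends 8; port at 8 (size 8, align 8) → ends 16; flags at 16 (size 1, align 1) → ends 17; ack at 17 (size 1, align 1) → ends 18; tail pad 6 to reach multiple of 8; total 24 bytes, alignment 8
height at 0 (size 40, align 4) → ends 40
format at 40 (size 1, align 1) → ends 41
pad 7 to align 8 for layer
layer at 48 (size 8, align 8) → ends 56

7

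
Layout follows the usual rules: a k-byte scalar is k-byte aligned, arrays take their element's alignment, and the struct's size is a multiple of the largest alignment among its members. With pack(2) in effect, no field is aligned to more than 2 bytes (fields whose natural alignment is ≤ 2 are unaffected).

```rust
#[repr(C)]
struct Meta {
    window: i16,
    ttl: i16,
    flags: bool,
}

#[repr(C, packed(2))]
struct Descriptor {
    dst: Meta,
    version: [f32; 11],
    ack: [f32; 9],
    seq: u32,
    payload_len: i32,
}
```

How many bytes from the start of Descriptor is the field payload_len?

90

Meta: window at 0 (size 2, align 2) → ends 2; ttl at 2 (size 2, align 2) → ends 4; flags at 4 (size 1, align 1) → ends 5; tail pad 1 to reach multiple of 2; total 6 bytes, alignment 2
dst at 0 (size 6, align 2) → ends 6
version at 6 (size 44, align 2) → ends 50
ack at 50 (size 36, align 2) → ends 86
seq at 86 (size 4, align 2) → ends 90
payload_len at 90 (size 4, align 2) → ends 94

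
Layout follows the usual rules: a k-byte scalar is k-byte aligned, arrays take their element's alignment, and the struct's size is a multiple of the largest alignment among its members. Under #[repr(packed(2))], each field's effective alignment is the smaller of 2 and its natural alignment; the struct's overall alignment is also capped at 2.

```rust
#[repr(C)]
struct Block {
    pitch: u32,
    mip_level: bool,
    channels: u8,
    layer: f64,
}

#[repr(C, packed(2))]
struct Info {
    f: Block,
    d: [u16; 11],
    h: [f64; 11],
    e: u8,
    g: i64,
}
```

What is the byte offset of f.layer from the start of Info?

8

Block: 0..4  pitch  (4B, 4-aligned); 4..5  mip_level  (1B, 1-aligned); 5..6  channels  (1B, 1-aligned); 6..8  -- padding (2B); 8..16  layer  (8B, 8-aligned); sizeof = 16, alignof = 8
0..16  f  (16B, 2-aligned)
within Block: layer at 8
0 + 8 = 8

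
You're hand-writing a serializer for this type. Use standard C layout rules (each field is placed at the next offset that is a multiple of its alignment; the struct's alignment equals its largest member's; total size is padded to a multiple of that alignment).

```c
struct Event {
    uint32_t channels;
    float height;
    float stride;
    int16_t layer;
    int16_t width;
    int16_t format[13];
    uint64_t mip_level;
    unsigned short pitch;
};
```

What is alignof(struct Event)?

member alignments: channels=4, height=4, stride=4, layer=2, width=2, format=2, mip_level=8, pitch=2
max = 8

8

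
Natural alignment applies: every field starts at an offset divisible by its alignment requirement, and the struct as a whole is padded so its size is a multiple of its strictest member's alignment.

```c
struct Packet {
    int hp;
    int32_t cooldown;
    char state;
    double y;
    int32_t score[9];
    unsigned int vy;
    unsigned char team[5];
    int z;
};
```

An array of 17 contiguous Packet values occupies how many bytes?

1360

0..4  hp  (4B, 4-aligned)
4..8  cooldown  (4B, 4-aligned)
8..9  state  (1B, 1-aligned)
9..16  -- padding (7B)
16..24  y  (8B, 8-aligned)
24..60  score  (36B, 4-aligned)
60..64  vy  (4B, 4-aligned)
64..69  team  (5B, 1-aligned)
69..72  -- padding (3B)
72..76  z  (4B, 4-aligned)
76..80  -- tail padding (4B)
sizeof = 80, alignof = 8
array of 17: 17 × 80 = 1360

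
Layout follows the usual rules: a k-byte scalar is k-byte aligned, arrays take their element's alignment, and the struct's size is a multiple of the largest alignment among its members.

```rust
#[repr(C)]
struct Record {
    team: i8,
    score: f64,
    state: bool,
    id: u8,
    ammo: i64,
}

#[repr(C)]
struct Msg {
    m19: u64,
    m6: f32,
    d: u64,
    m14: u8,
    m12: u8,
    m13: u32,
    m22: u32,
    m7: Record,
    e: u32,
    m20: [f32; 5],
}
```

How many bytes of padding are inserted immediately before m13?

Record: 0..1  team  (1B, 1-aligned); 1..8  -- padding (7B); 8..16  score  (8B, 8-aligned); 16..17  state  (1B, 1-aligned); 17..18  id  (1B, 1-aligned); 18..24  -- padding (6B); 24..32  ammo  (8B, 8-aligned); sizeof = 32, alignof = 8
0..8  m19  (8B, 8-aligned)
8..12  m6  (4B, 4-aligned)
12..16  -- padding (4B)
16..24  d  (8B, 8-aligned)
24..25  m14  (1B, 1-aligned)
25..26  m12  (1B, 1-aligned)
26..28  -- padding (2B)
28..32  m13  (4B, 4-aligned)

2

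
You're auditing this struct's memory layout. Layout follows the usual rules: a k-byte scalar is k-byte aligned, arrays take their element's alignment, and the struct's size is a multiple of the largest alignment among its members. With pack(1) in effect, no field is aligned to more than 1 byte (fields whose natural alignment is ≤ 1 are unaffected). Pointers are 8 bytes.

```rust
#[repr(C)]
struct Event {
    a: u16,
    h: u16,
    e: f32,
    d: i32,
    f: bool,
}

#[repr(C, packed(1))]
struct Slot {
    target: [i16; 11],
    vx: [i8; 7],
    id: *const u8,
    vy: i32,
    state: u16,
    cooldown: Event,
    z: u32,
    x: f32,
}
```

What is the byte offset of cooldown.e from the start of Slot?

47

Event: @0: a [2B, align 2] → 2; @2: h [2B, align 2] → 4; @4: e [4B, align 4] → 8; @8: d [4B, align 4] → 12; @12: f [1B, align 1] → 13; +3 tail pad (align 4); size 16, align 4
@0: target [22B, align 1] → 22
@22: vx [7B, align 1] → 29
@29: id [8B, align 1] → 37
@37: vy [4B, align 1] → 41
@41: state [2B, align 1] → 43
@43: cooldown [16B, align 1] → 59
within Event: e at 4
43 + 4 = 47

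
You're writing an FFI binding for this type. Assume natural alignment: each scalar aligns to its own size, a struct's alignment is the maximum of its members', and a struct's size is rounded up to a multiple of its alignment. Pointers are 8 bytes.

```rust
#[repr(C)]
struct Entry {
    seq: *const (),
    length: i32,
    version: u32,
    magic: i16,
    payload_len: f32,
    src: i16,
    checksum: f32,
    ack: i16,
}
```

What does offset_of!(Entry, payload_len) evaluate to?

seq at 0 (size 8, align 8) → ends 8
length at 8 (size 4, align 4) → ends 12
version at 12 (size 4, align 4) → ends 16
magic at 16 (size 2, align 2) → ends 18
pad 2 to align 4 for payload_len
payload_len at 20 (size 4, align 4) → ends 24

20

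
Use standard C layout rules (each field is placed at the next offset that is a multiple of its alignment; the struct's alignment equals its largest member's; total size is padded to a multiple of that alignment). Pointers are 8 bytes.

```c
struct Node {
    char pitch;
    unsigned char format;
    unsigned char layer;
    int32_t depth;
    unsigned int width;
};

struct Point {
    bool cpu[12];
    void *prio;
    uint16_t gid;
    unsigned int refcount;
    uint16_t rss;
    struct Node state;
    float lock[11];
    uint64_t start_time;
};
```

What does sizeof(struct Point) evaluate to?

Node: 0..1  pitch  (1B, 1-aligned); 1..2  format  (1B, 1-aligned); 2..3  layer  (1B, 1-aligned); 3..4  -- padding (1B); 4..8  depth  (4B, 4-aligned); 8..12  width  (4B, 4-aligned); sizeof = 12, alignof = 4
0..12  cpu  (12B, 1-aligned)
12..16  -- padding (4B)
16..24  prio  (8B, 8-aligned)
24..26  gid  (2B, 2-aligned)
26..28  -- padding (2B)
28..32  refcount  (4B, 4-aligned)
32..34  rss  (2B, 2-aligned)
34..36  -- padding (2B)
36..48  state  (12B, 4-aligned)
48..92  lock  (44B, 4-aligned)
92..96  -- padding (4B)
96..104  start_time  (8B, 8-aligned)
sizeof = 104, alignof = 8

104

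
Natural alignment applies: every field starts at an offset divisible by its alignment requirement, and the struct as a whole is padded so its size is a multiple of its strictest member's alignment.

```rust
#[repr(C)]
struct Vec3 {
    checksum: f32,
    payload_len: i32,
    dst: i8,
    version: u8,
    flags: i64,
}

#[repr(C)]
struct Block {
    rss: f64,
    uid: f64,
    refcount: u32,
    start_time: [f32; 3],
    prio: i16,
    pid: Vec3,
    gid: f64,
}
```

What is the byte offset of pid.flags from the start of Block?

Vec3: 0..4  checksum  (4B, 4-aligned); 4..8  payload_len  (4B, 4-aligned); 8..9  dst  (1B, 1-aligned); 9..10  version  (1B, 1-aligned); 10..16  -- padding (6B); 16..24  flags  (8B, 8-aligned); sizeof = 24, alignof = 8
0..8  rss  (8B, 8-aligned)
8..16  uid  (8B, 8-aligned)
16..20  refcount  (4B, 4-aligned)
20..32  start_time  (12B, 4-aligned)
32..34  prio  (2B, 2-aligned)
34..40  -- padding (6B)
40..64  pid  (24B, 8-aligned)
within Vec3: flags at 16
40 + 16 = 56

56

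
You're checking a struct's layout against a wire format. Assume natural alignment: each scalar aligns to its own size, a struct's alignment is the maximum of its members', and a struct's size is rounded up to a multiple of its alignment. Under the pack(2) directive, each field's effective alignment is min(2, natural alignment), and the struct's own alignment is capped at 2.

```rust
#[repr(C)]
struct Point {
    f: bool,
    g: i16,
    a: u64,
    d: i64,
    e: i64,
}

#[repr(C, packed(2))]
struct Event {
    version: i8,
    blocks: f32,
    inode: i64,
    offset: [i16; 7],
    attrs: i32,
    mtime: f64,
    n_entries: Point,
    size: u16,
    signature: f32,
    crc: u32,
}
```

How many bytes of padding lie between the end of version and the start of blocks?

1

Point: f at 0 (size 1, align 1) → ends 1; pad 1 to align 2 for g; g at 2 (size 2, align 2) → ends 4; pad 4 to align 8 for a; a at 8 (size 8, align 8) → ends 16; d at 16 (size 8, align 8) → ends 24; e at 24 (size 8, align 8) → ends 32; total 32 bytes, alignment 8
version at 0 (size 1, align 1) → ends 1
pad 1 to align 2 for blocks
blocks at 2 (size 4, align 2) → ends 6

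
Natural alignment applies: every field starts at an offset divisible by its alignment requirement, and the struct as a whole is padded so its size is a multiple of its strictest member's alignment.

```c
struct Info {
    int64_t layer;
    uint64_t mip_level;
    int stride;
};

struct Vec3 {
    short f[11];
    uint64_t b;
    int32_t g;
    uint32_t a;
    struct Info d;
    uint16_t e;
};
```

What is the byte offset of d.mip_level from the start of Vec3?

Info: 0..8  layer  (8B, 8-aligned); 8..16  mip_level  (8B, 8-aligned); 16..20  stride  (4B, 4-aligned); 20..24  -- tail padding (4B); sizeof = 24, alignof = 8
0..22  f  (22B, 2-aligned)
22..24  -- padding (2B)
24..32  b  (8B, 8-aligned)
32..36  g  (4B, 4-aligned)
36..40  a  (4B, 4-aligned)
40..64  d  (24B, 8-aligned)
within Info: mip_level at 8
40 + 8 = 48

48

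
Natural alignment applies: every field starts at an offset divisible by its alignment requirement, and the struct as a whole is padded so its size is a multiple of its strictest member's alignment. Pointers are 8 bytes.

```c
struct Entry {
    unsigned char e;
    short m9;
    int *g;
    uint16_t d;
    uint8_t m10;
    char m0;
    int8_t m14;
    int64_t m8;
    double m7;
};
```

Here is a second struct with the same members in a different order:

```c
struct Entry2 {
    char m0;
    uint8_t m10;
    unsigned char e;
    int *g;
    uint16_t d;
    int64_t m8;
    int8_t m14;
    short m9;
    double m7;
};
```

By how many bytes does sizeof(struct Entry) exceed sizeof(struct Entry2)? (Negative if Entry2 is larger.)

@0: e [1B, align 1] → 1
+1 pad (align 2)
@2: m9 [2B, align 2] → 4
+4 pad (align 8)
@8: g [8B, align 8] → 16
@16: d [2B, align 2] → 18
@18: m10 [1B, align 1] → 19
@19: m0 [1B, align 1] → 20
@20: m14 [1B, align 1] → 21
+3 pad (align 8)
@24: m8 [8B, align 8] → 32
@32: m7 [8B, align 8] → 40
size 40, align 8
— Entry2 —
@0: m0 [1B, align 1] → 1
@1: m10 [1B, align 1] → 2
@2: e [1B, align 1] → 3
+5 pad (align 8)
@8: g [8B, align 8] → 16
@16: d [2B, align 2] → 18
+6 pad (align 8)
@24: m8 [8B, align 8] → 32
@32: m14 [1B, align 1] → 33
+1 pad (align 2)
@34: m9 [2B, align 2] → 36
+4 pad (align 8)
@40: m7 [8B, align 8] → 48
size 48, align 8
40 − 48 = -8

-8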